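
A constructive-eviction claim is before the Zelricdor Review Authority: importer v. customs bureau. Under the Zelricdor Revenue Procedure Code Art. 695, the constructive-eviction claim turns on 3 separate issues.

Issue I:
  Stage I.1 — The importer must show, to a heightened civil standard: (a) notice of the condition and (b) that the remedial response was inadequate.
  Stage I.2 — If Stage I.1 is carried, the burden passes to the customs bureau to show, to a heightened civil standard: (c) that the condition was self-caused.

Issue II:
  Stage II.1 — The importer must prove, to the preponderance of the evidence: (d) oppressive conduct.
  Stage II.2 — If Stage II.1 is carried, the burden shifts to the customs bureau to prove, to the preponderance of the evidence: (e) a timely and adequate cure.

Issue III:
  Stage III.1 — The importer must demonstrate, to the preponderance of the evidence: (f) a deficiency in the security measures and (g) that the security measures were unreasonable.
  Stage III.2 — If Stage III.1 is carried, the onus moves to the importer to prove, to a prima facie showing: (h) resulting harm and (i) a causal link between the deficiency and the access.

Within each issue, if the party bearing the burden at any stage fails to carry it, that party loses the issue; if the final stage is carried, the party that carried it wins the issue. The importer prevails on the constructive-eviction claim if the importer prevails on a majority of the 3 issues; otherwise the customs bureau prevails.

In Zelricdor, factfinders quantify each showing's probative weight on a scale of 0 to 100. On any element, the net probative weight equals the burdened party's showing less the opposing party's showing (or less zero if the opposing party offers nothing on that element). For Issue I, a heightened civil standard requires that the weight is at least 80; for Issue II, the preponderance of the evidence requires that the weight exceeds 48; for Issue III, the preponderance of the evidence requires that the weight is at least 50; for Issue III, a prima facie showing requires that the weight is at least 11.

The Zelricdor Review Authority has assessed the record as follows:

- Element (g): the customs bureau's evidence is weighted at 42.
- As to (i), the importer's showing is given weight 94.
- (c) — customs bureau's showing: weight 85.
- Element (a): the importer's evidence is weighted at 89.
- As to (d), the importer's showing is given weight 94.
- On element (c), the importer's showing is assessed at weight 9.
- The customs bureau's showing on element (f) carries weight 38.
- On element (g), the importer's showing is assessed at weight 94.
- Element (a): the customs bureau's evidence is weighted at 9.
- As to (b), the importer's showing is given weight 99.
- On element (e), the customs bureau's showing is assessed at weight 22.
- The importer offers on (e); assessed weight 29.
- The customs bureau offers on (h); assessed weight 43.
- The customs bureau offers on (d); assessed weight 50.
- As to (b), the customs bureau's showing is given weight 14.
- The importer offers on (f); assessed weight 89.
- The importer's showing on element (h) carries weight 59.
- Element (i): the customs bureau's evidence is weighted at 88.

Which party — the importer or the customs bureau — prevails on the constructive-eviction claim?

— Issue I —
Stage I.1 — burden on importer; standard: a heightened civil standard (weight is at least 80).
    (a): 89 − 9 = 80 ≥ 80 [met]
    (b): 99 − 14 = 85 ≥ 80 [met]
  All elements met. The burden passes to the customs bureau.
Stage I.2 — burden on customs bureau; standard: a heightened civil standard (weight is at least 80).
    (c): 85 − 9 = 76 < 80 [not met]
  Not every element is met, so the customs bureau fails to carry Stage I.2.
The analysis ends at Stage I.2; the importer prevails on this issue.
— Issue II —
Stage II.1 (importer, the preponderance of the evidence, weight exceeds 48): (d) net 94−50=44 ≤ 48 — fails.
  Not every element is met, so the importer fails to carry Stage II.1.
The analysis ends at Stage II.1; the customs bureau prevails on this issue.
— Issue III —
At Stage III.1 the importer must meet the preponderance of the evidence (weight is at least 50): on (f) the weight is 89 less the opposing 38 gives net 51, which does reach 50, so (f) meets the standard; on (g) the weight is 94 less the opposing 42 gives net 52, which does reach 50, so (g) meets the standard.
  Stage III.1 is satisfied; the importer continues to bear the burden.
At Stage III.2 the importer must meet a prima facie showing (weight is at least 11): on (h) the weight is 59 less the opposing 43 gives net 16, ≥ 11, so (h) meets the standard; on (i) the weight is 94 less the opposing 88 gives net 6, < 11, so (i) does not meet the standard.
  The importer does not carry Stage III.2.
The analysis ends at Stage III.2; the customs bureau prevails on this issue.
Per-issue: Issue I → importer; Issue II → customs bureau; Issue III → customs bureau. The importer must prevail on a majority of issues; overall, the customs bureau prevails.

customs bureau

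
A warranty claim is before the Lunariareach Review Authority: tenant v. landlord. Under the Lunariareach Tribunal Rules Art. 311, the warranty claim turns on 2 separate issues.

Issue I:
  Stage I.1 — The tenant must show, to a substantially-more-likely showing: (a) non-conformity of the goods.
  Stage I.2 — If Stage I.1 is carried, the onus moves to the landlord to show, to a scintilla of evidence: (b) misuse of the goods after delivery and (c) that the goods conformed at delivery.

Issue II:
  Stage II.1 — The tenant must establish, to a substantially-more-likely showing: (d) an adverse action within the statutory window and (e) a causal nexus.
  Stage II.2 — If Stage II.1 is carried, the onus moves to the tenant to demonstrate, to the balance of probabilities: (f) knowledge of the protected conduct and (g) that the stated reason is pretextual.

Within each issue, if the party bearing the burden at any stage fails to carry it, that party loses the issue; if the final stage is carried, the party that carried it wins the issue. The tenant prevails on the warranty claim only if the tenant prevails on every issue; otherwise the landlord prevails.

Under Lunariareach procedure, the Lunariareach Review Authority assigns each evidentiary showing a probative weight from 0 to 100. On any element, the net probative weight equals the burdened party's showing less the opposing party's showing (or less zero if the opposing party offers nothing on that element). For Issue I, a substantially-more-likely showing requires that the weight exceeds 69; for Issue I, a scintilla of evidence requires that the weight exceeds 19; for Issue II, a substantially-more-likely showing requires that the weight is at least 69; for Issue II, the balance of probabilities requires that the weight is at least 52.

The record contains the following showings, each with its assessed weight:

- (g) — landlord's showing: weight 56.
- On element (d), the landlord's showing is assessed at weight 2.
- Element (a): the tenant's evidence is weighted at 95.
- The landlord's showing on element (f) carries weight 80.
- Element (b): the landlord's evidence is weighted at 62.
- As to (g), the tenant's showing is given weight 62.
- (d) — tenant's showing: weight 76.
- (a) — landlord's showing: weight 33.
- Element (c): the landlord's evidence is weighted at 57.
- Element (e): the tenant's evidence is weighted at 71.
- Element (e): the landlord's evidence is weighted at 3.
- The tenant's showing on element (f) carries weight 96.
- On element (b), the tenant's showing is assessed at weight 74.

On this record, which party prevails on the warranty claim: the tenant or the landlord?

— Issue I —
At Stage I.1 the tenant must meet a substantially-more-likely showing (weight exceeds 69): on (a) the weight is 95 less the opposing 33 gives net 62, ≤ 69, so (a) does not meet the standard.
  The tenant does not carry Stage I.1.
The landlord prevails on this issue.
— Issue II —
Stage II.1 (tenant, a substantially-more-likely showing, weight is at least 69): (d) net 76−2=74 ≥ 69 — meets; (e) net 71−3=68 < 69 — fails.
  Not every element is met, so the tenant fails to carry Stage II.1.
The analysis ends at Stage II.1; the landlord prevails on this issue.
Per-issue: Issue I → landlord; Issue II → landlord. The tenant must prevail on every issue; overall, the landlord prevails.

landlord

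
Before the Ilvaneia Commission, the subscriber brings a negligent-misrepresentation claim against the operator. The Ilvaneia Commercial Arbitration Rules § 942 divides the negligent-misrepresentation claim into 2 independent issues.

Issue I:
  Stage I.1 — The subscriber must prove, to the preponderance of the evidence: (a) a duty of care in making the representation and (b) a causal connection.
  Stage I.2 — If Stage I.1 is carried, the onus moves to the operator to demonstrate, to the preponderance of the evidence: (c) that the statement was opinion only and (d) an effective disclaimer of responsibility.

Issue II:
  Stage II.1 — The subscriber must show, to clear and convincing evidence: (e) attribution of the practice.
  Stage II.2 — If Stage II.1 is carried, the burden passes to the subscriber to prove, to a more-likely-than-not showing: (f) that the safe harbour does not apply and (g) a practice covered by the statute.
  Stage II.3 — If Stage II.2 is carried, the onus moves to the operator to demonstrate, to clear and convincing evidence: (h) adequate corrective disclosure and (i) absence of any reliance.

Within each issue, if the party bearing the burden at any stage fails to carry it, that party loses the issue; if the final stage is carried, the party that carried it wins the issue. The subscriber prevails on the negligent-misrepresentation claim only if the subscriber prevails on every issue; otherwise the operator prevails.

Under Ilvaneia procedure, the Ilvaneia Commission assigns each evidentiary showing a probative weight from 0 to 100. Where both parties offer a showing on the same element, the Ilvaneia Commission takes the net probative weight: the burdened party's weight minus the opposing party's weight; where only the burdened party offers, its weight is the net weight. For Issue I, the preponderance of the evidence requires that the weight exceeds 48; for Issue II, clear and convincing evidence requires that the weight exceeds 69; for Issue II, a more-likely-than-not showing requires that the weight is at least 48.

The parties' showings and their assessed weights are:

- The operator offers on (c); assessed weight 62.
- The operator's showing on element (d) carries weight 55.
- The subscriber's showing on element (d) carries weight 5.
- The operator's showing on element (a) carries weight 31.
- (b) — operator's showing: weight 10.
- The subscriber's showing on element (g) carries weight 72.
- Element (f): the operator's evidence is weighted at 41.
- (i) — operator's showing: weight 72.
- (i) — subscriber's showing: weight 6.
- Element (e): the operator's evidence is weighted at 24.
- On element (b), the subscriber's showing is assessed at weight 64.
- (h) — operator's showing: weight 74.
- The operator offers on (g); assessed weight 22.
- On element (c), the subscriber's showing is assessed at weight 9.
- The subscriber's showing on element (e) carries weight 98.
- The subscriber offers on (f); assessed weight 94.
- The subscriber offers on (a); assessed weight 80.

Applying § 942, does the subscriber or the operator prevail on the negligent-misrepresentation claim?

— Issue I —
Stage I.1 (subscriber, the preponderance of the evidence, weight exceeds 48): (a) net 80−31=49 > 48 — meets; (b) net 64−10=54 > 48 — meets.
  Stage I.1 carried; the burden shifts to the operator.
Stage I.2 (operator, the preponderance of the evidence, weight exceeds 48): (c) net 62−9=53 > 48 — meets; (d) net 55−5=50 > 48 — meets.
  All elements met at the final stage.
All stages carried — the operator prevails on this issue.
— Issue II —
Stage II.1 (subscriber, clear and convincing evidence, weight exceeds 69): (e) net 98−24=74 > 69 — meets.
  Stage II.1 is satisfied; the subscriber continues to bear the burden.
Stage II.2 (subscriber, a more-likely-than-not showing, weight is at least 48): (f) net 94−41=53 ≥ 48 — meets; (g) net 72−22=50 ≥ 48 — meets.
  The subscriber carries Stage II.2; the operator now bears the burden.
Stage II.3 (operator, clear and convincing evidence, weight exceeds 69): (h) 74 > 69 — meets; (i) net 72−6=66 ≤ 69 — fails.
  Stage II.3 not carried; the operator fails its burden.
The subscriber prevails on this issue.
Per-issue: Issue I → operator; Issue II → subscriber. The subscriber must prevail on every issue; overall, the operator prevails.

operator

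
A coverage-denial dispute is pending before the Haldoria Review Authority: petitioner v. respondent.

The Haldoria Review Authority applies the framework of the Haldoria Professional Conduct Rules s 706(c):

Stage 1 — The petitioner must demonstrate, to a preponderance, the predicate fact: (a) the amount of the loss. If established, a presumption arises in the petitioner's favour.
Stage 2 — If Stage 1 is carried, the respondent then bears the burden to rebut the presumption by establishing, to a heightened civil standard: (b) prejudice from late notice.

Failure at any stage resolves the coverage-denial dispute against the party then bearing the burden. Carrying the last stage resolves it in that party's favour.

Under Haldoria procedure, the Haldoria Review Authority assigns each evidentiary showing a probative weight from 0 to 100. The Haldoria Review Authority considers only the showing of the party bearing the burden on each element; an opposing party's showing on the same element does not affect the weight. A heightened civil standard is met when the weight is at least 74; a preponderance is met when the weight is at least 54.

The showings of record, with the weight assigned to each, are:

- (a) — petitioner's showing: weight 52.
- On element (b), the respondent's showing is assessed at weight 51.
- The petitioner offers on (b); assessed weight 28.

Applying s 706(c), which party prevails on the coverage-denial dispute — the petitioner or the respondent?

respondent

Stage 1 (petitioner, a preponderance, weight is at least 54): (a) 52 < 54 — fails.
  The petitioner does not carry Stage 1.
The analysis ends at Stage 1; the respondent prevails.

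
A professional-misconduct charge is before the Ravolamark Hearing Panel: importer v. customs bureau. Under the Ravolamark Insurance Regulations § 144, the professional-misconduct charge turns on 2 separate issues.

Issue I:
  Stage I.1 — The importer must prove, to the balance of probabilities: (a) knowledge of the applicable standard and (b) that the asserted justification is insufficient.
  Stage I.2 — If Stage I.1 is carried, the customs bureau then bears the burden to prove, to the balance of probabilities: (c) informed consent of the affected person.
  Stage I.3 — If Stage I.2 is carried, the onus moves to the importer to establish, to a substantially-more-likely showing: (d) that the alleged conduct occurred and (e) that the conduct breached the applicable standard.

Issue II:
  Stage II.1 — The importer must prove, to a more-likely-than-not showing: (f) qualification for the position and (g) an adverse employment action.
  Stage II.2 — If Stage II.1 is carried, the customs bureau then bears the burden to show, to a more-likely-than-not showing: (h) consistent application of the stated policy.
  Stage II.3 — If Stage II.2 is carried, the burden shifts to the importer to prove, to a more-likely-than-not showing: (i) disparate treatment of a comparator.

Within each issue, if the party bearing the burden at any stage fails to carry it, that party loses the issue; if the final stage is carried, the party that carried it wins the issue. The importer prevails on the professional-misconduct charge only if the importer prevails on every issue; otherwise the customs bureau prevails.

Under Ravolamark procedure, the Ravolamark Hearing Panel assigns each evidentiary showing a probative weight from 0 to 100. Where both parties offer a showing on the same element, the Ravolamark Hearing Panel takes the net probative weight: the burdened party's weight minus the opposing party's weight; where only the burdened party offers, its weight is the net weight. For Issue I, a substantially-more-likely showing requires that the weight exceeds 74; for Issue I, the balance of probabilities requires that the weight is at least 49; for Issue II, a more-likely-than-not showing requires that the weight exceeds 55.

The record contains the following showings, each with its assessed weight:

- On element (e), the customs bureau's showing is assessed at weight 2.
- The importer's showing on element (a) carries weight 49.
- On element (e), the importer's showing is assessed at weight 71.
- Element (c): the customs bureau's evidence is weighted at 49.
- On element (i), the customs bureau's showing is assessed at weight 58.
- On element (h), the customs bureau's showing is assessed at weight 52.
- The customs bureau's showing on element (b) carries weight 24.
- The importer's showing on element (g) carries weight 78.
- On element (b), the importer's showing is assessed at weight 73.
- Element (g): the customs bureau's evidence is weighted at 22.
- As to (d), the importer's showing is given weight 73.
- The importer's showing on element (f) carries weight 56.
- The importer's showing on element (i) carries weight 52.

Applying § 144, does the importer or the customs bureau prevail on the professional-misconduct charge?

customs bureau

— Issue I —
At Stage I.1 the importer must meet the balance of probabilities (weight is at least 49): on (a) the weight is 49, which does reach 49, so (a) meets the standard; on (b) the weight is 73 less the opposing 24 gives net 49, which does reach 49, so (b) meets the standard.
  The importer carries Stage I.1; the customs bureau now bears the burden.
At Stage I.2 the customs bureau must meet the balance of probabilities (weight is at least 49): on (c) the weight is 49, ≥ 49, so (c) meets the standard.
  Stage I.2 carried; the burden shifts to the importer.
At Stage I.3 the importer must meet a substantially-more-likely showing (weight exceeds 74): on (d) the weight is 73, ≤ 74, so (d) does not meet the standard; on (e) the weight is 71 less the opposing 2 gives net 69, ≤ 74, so (e) does not meet the standard.
  Not every element is met, so the importer fails to carry Stage I.3.
The analysis ends at Stage I.3; the customs bureau prevails on this issue.
— Issue II —
At Stage II.1 the importer must meet a more-likely-than-not showing (weight exceeds 55): on (f) the weight is 56, which does exceed 55, so (f) meets the standard; on (g) the weight is 78 less the opposing 22 gives net 56, which does exceed 55, so (g) meets the standard.
  Stage II.1 carried; the burden shifts to the customs bureau.
At Stage II.2 the customs bureau must meet a more-likely-than-not showing (weight exceeds 55): on (h) the weight is 52, which does not exceed 55, so (h) does not meet the standard.
  Not every element is met, so the customs bureau fails to carry Stage II.2.
The importer prevails on this issue.
Per-issue: Issue I → customs bureau; Issue II → importer. The importer must prevail on every issue; overall, the customs bureau prevails.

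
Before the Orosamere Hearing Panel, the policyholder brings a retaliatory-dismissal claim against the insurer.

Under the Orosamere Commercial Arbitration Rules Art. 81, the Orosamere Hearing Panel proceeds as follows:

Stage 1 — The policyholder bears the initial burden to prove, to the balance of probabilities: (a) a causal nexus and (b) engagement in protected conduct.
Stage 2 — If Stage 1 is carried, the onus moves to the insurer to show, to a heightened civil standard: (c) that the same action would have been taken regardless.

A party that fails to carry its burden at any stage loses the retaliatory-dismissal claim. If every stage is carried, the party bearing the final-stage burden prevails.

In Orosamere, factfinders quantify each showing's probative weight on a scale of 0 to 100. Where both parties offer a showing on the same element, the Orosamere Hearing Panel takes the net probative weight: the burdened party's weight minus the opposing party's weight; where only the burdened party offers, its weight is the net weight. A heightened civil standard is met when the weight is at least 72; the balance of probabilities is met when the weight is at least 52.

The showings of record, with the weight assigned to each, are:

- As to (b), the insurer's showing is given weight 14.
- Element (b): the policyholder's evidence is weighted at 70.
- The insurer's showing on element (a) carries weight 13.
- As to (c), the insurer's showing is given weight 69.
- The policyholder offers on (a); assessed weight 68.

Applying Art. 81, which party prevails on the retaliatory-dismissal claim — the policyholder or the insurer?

Stage 1 — burden on policyholder; standard: the balance of probabilities (weight is at least 52).
    (a): 68 − 13 = 55 ≥ 52 [met]
    (b): 70 − 14 = 56 ≥ 52 [met]
  Stage 1 is satisfied; the onus moves to the insurer.
Stage 2 — burden on insurer; standard: a heightened civil standard (weight is at least 72).
    (c): 69 < 72 [not met]
  The insurer does not carry Stage 2.
The policyholder prevails.

policyholder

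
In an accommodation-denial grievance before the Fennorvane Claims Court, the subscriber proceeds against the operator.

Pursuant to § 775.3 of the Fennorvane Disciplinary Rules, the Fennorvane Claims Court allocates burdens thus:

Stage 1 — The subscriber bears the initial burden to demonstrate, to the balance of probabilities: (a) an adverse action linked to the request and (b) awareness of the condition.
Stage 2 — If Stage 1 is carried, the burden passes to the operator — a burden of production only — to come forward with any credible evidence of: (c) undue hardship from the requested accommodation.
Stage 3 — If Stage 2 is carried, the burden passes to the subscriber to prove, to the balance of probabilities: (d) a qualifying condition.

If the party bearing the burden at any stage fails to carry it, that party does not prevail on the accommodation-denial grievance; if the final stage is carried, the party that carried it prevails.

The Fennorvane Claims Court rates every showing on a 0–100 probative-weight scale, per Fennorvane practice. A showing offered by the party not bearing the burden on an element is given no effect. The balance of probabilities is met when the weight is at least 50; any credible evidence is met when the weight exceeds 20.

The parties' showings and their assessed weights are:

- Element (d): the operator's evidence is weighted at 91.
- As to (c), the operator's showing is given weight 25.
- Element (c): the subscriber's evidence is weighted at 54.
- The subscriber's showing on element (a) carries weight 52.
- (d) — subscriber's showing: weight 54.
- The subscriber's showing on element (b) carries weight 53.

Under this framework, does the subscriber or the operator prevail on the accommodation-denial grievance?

subscriber

Stage 1 — burden on subscriber; standard: the balance of probabilities (weight is at least 50).
    (a): 52 ≥ 50 [met]
    (b): 53 ≥ 50 [met]
  The subscriber carries Stage 1; the operator now bears the burden.
Stage 2 — burden on operator; standard: any credible evidence (weight exceeds 20).
    (c): 25 (subscriber's 54 disregarded) > 20 [met]
  The operator carries Stage 2; the subscriber now bears the burden.
Stage 3 — burden on subscriber; standard: the balance of probabilities (weight is at least 50).
    (d): 54 (operator's 91 disregarded) ≥ 50 [met]
  All elements met at the final stage.
All stages carried — the subscriber prevails.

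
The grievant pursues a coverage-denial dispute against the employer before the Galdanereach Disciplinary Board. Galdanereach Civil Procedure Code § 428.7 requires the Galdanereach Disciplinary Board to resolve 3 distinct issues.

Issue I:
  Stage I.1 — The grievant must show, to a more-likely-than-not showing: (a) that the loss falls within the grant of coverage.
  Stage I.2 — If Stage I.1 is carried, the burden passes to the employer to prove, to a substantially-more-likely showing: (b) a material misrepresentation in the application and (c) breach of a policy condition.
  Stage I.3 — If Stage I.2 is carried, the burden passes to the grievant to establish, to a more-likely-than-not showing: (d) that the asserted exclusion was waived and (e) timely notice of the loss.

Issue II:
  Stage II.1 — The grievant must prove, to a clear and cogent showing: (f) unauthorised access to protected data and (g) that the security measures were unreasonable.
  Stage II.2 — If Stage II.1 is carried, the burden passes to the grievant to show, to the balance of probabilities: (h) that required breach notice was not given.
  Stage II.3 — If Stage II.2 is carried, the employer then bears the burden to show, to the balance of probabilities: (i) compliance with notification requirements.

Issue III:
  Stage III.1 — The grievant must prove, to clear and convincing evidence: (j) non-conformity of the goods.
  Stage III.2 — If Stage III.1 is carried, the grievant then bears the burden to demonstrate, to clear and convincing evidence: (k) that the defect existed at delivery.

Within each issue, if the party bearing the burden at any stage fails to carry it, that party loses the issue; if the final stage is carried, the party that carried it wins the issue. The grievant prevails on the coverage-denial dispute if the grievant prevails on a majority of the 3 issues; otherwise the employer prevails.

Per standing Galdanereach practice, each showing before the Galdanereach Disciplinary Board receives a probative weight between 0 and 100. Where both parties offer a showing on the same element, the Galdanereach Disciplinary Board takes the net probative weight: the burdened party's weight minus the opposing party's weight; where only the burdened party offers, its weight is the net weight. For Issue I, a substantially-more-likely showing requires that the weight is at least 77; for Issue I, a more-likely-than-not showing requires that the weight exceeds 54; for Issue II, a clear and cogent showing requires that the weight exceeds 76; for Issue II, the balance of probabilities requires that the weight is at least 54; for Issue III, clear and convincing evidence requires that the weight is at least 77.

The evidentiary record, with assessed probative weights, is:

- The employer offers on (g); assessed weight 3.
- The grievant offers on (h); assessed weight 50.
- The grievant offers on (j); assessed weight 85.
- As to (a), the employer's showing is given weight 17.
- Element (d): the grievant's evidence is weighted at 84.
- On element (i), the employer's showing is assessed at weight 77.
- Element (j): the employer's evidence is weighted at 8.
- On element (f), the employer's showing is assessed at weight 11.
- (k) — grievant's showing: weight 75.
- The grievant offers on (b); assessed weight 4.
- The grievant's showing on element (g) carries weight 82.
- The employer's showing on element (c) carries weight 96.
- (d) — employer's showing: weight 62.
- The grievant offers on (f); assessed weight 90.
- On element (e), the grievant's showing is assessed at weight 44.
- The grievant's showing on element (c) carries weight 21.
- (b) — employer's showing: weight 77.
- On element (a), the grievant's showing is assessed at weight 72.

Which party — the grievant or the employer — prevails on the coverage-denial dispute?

employer

— Issue I —
At Stage I.1 the grievant must meet a more-likely-than-not showing (weight exceeds 54): on (a) the weight is 72 less the opposing 17 gives net 55, which does exceed 54, so (a) meets the standard.
  The grievant carries Stage I.1; the employer now bears the burden.
At Stage I.2 the employer must meet a substantially-more-likely showing (weight is at least 77): on (b) the weight is 77 less the opposing 4 gives net 73, < 77, so (b) does not meet the standard; on (c) the weight is 96 less the opposing 21 gives net 75, < 77, so (c) does not meet the standard.
  The employer does not carry Stage I.2.
So the grievant prevails on this issue.
— Issue II —
Stage II.1 (grievant, a clear and cogent showing, weight exceeds 76): (f) net 90−11=79 > 76 — meets; (g) net 82−3=79 > 76 — meets.
  Stage II.1 carried; the burden remains with the grievant.
Stage II.2 (grievant, the balance of probabilities, weight is at least 54): (h) 50 < 54 — fails.
  Not every element is met, so the grievant fails to carry Stage II.2.
The analysis ends at Stage II.2; the employer prevails on this issue.
— Issue III —
At Stage III.1 the grievant must meet clear and convincing evidence (weight is at least 77): on (j) the weight is 85 less the opposing 8 gives net 77, ≥ 77, so (j) meets the standard.
  Stage III.1 is satisfied; the grievant continues to bear the burden.
At Stage III.2 the grievant must meet clear and convincing evidence (weight is at least 77): on (k) the weight is 75, which does not reach 77, so (k) does not meet the standard.
  Stage III.2 not carried; the grievant fails its burden.
The employer prevails on this issue.
Per-issue: Issue I → grievant; Issue II → employer; Issue III → employer. The grievant must prevail on a majority of issues; overall, the employer prevails.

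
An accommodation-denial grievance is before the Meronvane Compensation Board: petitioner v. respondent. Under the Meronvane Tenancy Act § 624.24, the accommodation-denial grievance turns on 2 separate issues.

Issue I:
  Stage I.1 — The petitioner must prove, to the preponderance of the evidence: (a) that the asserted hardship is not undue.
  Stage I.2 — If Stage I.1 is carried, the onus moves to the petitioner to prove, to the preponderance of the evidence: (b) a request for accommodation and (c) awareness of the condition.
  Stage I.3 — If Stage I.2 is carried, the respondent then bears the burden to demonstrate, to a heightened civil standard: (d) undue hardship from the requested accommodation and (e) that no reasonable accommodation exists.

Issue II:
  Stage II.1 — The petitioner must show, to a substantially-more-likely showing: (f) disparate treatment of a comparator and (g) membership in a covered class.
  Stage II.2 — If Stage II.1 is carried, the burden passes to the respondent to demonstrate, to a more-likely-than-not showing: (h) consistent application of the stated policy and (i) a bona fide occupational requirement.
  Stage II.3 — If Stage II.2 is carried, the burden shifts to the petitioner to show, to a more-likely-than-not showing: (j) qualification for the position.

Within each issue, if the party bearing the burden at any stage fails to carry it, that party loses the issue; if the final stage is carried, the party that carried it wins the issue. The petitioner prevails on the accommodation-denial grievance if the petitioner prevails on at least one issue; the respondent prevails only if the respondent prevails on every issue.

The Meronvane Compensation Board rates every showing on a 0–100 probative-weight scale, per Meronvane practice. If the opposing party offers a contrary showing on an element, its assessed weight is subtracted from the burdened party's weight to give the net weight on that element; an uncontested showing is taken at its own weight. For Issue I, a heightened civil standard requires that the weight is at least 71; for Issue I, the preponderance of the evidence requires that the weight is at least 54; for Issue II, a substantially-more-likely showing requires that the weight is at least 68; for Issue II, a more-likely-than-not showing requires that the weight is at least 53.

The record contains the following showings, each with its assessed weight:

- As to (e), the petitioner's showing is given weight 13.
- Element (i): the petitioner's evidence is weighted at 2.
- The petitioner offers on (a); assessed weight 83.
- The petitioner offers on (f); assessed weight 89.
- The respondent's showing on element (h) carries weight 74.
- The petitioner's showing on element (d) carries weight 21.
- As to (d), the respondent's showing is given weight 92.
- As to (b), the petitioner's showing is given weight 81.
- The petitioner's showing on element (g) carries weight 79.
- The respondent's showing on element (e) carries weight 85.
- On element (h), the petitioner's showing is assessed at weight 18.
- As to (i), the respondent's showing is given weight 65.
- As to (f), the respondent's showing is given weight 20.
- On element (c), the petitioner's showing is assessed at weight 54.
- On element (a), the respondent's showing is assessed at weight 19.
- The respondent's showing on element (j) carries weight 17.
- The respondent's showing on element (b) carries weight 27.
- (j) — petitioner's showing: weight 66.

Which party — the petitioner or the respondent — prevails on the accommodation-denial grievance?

— Issue I —
Stage I.1 (petitioner, the preponderance of the evidence, weight is at least 54): (a) net 83−19=64 ≥ 54 — meets.
  Stage I.1 carried; the burden remains with the petitioner.
Stage I.2 (petitioner, the preponderance of the evidence, weight is at least 54): (b) net 81−27=54 ≥ 54 — meets; (c) 54 ≥ 54 — meets.
  Stage I.2 carried; the burden shifts to the respondent.
Stage I.3 (respondent, a heightened civil standard, weight is at least 71): (d) net 92−21=71 ≥ 71 — meets; (e) net 85−13=72 ≥ 71 — meets.
  The respondent carries the last stage.
Every stage carried; the respondent prevails on this issue.
— Issue II —
Stage II.1 (petitioner, a substantially-more-likely showing, weight is at least 68): (f) net 89−20=69 ≥ 68 — meets; (g) 79 ≥ 68 — meets.
  Stage II.1 is satisfied; the onus moves to the respondent.
Stage II.2 (respondent, a more-likely-than-not showing, weight is at least 53): (h) net 74−18=56 ≥ 53 — meets; (i) net 65−2=63 ≥ 53 — meets.
  The respondent carries Stage II.2; the petitioner now bears the burden.
Stage II.3 (petitioner, a more-likely-than-not showing, weight is at least 53): (j) net 66−17=49 < 53 — fails.
  Stage II.3 not carried; the petitioner fails its burden.
The analysis ends at Stage II.3; the respondent prevails on this issue.
Per-issue: Issue I → respondent; Issue II → respondent. The petitioner must prevail on at least one issue; overall, the respondent prevails.

respondent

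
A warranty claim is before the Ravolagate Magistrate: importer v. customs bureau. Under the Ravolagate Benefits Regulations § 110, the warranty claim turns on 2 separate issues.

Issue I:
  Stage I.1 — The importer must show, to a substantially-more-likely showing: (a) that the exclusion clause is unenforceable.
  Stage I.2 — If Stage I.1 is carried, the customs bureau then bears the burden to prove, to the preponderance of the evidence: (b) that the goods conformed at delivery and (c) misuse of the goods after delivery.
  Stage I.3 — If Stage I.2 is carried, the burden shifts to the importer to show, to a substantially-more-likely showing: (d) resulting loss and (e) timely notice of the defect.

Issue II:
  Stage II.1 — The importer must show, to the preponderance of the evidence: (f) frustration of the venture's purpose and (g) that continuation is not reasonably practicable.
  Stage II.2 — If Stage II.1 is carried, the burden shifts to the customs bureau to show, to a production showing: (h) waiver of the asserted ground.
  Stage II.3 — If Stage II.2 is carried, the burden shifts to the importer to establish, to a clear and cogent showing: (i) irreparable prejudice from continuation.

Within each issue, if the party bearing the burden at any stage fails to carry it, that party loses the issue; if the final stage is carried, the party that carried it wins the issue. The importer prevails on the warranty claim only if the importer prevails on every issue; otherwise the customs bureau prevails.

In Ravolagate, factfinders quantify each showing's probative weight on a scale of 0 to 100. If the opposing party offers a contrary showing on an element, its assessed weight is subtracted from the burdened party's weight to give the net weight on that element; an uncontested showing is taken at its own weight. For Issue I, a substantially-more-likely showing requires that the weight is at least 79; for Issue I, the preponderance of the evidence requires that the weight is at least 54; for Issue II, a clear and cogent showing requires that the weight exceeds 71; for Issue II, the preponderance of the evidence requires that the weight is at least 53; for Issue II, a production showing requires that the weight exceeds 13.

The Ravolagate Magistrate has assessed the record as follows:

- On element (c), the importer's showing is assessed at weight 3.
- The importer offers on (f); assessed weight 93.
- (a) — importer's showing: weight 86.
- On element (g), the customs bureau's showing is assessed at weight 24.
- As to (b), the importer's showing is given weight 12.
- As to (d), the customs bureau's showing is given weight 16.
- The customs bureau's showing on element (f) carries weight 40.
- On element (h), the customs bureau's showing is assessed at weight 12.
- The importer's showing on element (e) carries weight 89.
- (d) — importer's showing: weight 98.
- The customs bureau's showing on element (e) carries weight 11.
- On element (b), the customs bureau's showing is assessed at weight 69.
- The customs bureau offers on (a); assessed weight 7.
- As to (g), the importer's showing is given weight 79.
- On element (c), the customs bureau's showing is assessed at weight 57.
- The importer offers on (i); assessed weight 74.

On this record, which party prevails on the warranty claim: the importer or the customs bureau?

customs bureau

— Issue I —
Stage I.1 (importer, a substantially-more-likely showing, weight is at least 79): (a) net 86−7=79 ≥ 79 — meets.
  Stage I.1 carried; the burden shifts to the customs bureau.
Stage I.2 (customs bureau, the preponderance of the evidence, weight is at least 54): (b) net 69−12=57 ≥ 54 — meets; (c) net 57−3=54 ≥ 54 — meets.
  All elements met. The burden passes to the importer.
Stage I.3 (importer, a substantially-more-likely showing, weight is at least 79): (d) net 98−16=82 ≥ 79 — meets; (e) net 89−11=78 < 79 — fails.
  Stage I.3 not carried; the importer fails its burden.
The customs bureau prevails on this issue.
— Issue II —
Stage II.1 (importer, the preponderance of the evidence, weight is at least 53): (f) net 93−40=53 ≥ 53 — meets; (g) net 79−24=55 ≥ 53 — meets.
  Stage II.1 is satisfied; the onus moves to the customs bureau.
Stage II.2 (customs bureau, a production showing, weight exceeds 13): (h) 12 ≤ 13 — fails.
  The customs bureau does not carry Stage II.2.
The importer prevails on this issue.
Per-issue: Issue I → customs bureau; Issue II → importer. The importer must prevail on every issue; overall, the customs bureau prevails.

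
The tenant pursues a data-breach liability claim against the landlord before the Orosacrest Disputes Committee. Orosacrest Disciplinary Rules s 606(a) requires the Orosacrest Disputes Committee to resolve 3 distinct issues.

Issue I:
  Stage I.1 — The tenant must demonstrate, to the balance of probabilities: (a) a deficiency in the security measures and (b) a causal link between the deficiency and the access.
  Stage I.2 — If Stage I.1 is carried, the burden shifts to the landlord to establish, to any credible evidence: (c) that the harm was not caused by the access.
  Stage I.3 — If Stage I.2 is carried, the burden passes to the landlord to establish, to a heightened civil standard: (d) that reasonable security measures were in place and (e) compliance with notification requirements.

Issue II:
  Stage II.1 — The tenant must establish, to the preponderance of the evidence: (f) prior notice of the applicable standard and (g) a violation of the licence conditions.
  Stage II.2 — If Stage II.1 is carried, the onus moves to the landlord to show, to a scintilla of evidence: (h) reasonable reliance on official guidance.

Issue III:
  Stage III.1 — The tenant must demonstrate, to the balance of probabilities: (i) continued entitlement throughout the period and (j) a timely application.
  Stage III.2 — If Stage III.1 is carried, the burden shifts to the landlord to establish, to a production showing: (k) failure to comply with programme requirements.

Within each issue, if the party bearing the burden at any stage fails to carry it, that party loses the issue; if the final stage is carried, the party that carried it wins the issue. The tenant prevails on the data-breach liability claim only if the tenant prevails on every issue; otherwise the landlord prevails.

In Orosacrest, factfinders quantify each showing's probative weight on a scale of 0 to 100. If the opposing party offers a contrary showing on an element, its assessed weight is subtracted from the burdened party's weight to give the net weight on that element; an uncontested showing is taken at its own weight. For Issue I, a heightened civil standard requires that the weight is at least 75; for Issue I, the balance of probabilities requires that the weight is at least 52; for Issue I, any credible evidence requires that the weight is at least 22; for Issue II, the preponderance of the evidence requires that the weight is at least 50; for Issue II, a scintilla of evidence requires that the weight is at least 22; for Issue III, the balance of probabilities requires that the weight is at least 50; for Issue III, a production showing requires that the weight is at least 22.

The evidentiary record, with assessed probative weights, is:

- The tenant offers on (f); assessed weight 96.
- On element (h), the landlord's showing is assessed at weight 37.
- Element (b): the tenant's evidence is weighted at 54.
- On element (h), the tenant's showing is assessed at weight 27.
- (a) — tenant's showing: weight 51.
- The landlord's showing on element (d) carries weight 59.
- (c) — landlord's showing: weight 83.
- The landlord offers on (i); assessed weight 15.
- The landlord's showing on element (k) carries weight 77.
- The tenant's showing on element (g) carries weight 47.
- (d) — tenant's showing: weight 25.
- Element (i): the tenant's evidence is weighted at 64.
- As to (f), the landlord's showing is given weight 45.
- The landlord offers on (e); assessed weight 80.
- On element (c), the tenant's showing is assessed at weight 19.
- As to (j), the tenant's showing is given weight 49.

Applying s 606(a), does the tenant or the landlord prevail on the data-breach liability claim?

— Issue I —
Stage I.1 (tenant, the balance of probabilities, weight is at least 52): (a) 51 < 52 — fails; (b) 54 ≥ 52 — meets.
  Not every element is met, so the tenant fails to carry Stage I.1.
The landlord prevails on this issue.
— Issue II —
Stage II.1 (tenant, the preponderance of the evidence, weight is at least 50): (f) net 96−45=51 ≥ 50 — meets; (g) 47 < 50 — fails.
  Stage II.1 not carried; the tenant fails its burden.
The analysis ends at Stage II.1; the landlord prevails on this issue.
— Issue III —
Stage III.1 — burden on tenant; standard: the balance of probabilities (weight is at least 50).
    (i): 64 − 15 = 49 < 50 [not met]
    (j): 49 < 50 [not met]
  The tenant does not carry Stage III.1.
So the landlord prevails on this issue.
Per-issue: Issue I → landlord; Issue II → landlord; Issue III → landlord. The tenant must prevail on every issue; overall, the landlord prevails.

landlord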